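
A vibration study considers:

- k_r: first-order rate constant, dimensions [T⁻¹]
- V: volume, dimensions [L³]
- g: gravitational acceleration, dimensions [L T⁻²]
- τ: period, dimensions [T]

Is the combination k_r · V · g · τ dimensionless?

Sum the exponent of each base dimension across the product:
  L: [k_r]_L + [V]_L + [g]_L + [τ]_L = (0) + (3) + (1) + (0) = 4
  T: [k_r]_T + [V]_T + [g]_T + [τ]_T = (-1) + (0) + (-2) + (1) = -2
Net dimensions [L⁴ T⁻²] ≠ [1] — not dimensionless.

no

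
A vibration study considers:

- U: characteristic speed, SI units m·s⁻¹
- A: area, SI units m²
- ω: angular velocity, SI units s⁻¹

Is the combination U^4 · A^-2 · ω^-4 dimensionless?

Sum the exponent of each base dimension across the product:
  M: 4·[U]_M − 2·[A]_M − 4·[ω]_M = 4·(0) − 2·(0) − 4·(0) = 0
  L: 4·[U]_L − 2·[A]_L − 4·[ω]_L = 4·(1) − 2·(2) − 4·(0) = 0
  T: 4·[U]_T − 2·[A]_T − 4·[ω]_T = 4·(-1) − 2·(0) − 4·(-1) = 0
All base exponents vanish — dimensionless.

yes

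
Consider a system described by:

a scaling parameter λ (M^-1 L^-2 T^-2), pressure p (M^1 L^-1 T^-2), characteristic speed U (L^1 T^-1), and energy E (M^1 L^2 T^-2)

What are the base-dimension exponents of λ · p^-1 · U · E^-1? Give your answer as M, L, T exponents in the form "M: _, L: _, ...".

Collect each base-dimension exponent across the product:
  M: (-1) − (1) + (0) − (1) = -3
  L: (-2) − (-1) + (1) − (2) = -2
  T: (-2) − (-2) + (-1) − (-2) = 1
So the dimensions are [M⁻³ L⁻² T].

M: -3, L: -2, T: 1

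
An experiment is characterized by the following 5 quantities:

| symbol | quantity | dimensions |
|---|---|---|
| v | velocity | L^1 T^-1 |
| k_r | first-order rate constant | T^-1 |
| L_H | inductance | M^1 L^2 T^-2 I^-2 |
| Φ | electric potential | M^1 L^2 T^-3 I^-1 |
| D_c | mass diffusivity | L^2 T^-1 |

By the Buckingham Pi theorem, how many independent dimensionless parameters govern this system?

1

There are 5 variables and 4 base dimensions (M, L, T, I).
The dimension matrix has rank 4.
Independent dimensionless groups: 5 − 4 = 1.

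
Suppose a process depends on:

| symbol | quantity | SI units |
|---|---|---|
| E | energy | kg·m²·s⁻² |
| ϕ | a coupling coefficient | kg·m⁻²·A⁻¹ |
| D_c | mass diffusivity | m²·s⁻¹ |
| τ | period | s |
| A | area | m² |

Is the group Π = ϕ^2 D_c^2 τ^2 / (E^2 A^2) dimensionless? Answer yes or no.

Sum the exponent of each base dimension across the product:
  M: −2·[E]_M + 2·[ϕ]_M + 2·[D_c]_M + 2·[τ]_M − 2·[A]_M = −2·(1) + 2·(1) + 2·(0) + 2·(0) − 2·(0) = 0
  L: −2·[E]_L + 2·[ϕ]_L + 2·[D_c]_L + 2·[τ]_L − 2·[A]_L = −2·(2) + 2·(-2) + 2·(2) + 2·(0) − 2·(2) = -8
  T: −2·[E]_T + 2·[ϕ]_T + 2·[D_c]_T + 2·[τ]_T − 2·[A]_T = −2·(-2) + 2·(0) + 2·(-1) + 2·(1) − 2·(0) = 4
  I: −2·[E]_I + 2·[ϕ]_I + 2·[D_c]_I + 2·[τ]_I − 2·[A]_I = −2·(0) + 2·(-1) + 2·(0) + 2·(0) − 2·(0) = -2
Net dimensions [L⁻⁸ T⁴ I⁻²] ≠ [1] — not dimensionless.

no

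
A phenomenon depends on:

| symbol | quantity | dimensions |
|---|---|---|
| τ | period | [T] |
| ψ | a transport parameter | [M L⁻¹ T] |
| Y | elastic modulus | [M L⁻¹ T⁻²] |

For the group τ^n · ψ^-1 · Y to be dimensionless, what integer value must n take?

Balance the T exponent: (1)·n from τ, plus −(1) + (-2) = -3 from the rest, must sum to zero.
n − 3 = 0, so n = 3.

3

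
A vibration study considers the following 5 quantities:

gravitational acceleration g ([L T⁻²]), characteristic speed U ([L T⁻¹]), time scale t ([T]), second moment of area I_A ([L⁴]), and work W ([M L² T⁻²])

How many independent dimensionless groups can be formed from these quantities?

There are 5 variables and 3 base dimensions (M, L, T).
The dimension matrix has rank 3.
Independent dimensionless groups: 5 − 3 = 2.

2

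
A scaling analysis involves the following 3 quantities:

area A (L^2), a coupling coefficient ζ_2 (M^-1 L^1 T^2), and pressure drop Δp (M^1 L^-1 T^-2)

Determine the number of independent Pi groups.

There are 3 variables and 3 base dimensions (M, L, T).
The dimension matrix has rank 2 (less than 3: the dimension vectors are linearly dependent).
Independent dimensionless groups: 3 − 2 = 1.

1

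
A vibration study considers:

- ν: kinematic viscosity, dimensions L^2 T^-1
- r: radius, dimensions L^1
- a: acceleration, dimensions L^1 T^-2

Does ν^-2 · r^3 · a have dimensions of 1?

Sum the exponent of each base dimension across the product:
  L: −2·[ν]_L + 3·[r]_L + [a]_L = −2·(2) + 3·(1) + (1) = 0
  T: −2·[ν]_T + 3·[r]_T + [a]_T = −2·(-1) + 3·(0) + (-2) = 0
All base exponents vanish — dimensionless.

yes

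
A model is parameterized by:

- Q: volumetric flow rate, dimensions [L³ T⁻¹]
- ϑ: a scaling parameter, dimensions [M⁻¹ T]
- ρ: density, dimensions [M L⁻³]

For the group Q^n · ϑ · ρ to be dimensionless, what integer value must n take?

1

Balance the L exponent: (3)·n from Q, plus (0) + (-3) = -3 from the rest, must sum to zero.
3n − 3 = 0, so n = 1.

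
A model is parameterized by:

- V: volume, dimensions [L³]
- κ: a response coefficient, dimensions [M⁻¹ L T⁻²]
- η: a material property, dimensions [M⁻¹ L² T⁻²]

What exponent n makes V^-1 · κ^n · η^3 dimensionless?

-3

Balance the M exponent: (-1)·n from κ, plus −(0) + 3·(-1) = -3 from the rest, must sum to zero.
−n − 3 = 0, so n = -3.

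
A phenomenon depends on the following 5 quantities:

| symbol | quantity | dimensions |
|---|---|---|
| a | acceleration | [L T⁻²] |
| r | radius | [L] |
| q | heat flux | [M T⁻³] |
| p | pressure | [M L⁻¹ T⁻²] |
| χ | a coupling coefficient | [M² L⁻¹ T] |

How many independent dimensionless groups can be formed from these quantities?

There are 5 variables and 3 base dimensions (M, L, T).
The dimension matrix has rank 3.
Independent dimensionless groups: 5 − 3 = 2.

2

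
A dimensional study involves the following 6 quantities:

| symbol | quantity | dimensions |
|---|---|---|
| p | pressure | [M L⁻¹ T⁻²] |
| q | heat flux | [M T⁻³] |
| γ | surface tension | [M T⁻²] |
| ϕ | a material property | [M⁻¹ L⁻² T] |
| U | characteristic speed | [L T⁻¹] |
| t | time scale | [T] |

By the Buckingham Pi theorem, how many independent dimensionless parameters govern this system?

There are 6 variables and 3 base dimensions (M, L, T).
The dimension matrix has rank 3.
Independent dimensionless groups: 6 − 3 = 3.

3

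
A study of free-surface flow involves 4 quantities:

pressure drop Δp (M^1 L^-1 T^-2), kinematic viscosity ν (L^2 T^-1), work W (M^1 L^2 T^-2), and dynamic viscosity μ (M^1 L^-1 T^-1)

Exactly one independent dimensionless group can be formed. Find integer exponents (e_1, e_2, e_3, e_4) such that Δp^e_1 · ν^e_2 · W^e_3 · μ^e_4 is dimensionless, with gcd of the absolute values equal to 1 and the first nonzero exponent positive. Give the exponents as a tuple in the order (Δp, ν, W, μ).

(1, -3, 2, -3)

M: e_1·(1) + e_2·(0) + e_3·(1) + e_4·(1) = 0
L: e_1·(-1) + e_2·(2) + e_3·(2) + e_4·(-1) = 0
T: e_1·(-2) + e_2·(-1) + e_3·(-2) + e_4·(-1) = 0
Solving this homogeneous linear system for the smallest-integer solution (first nonzero entry positive) gives (1, -3, 2, -3).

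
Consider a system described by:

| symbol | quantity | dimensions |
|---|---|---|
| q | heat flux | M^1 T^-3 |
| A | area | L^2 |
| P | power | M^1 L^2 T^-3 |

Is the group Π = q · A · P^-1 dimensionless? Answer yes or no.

Sum the exponent of each base dimension across the product:
  M: [q]_M + [A]_M − [P]_M = (1) + (0) − (1) = 0
  L: [q]_L + [A]_L − [P]_L = (0) + (2) − (2) = 0
  T: [q]_T + [A]_T − [P]_T = (-3) + (0) − (-3) = 0
All base exponents vanish — dimensionless.

yes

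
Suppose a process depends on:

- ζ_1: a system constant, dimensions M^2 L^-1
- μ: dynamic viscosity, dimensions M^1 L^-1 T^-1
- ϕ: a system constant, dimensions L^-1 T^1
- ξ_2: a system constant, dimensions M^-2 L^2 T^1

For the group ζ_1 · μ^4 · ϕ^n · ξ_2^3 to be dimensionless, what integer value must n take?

Balance the L exponent: (-1)·n from ϕ, plus (-1) + 4·(-1) + 3·(2) = 1 from the rest, must sum to zero.
−n + 1 = 0, so n = 1.

1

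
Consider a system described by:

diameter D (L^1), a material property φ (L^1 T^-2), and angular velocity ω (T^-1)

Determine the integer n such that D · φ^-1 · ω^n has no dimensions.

Balance the T exponent: (-1)·n from ω, plus (0) − (-2) = 2 from the rest, must sum to zero.
−n + 2 = 0, so n = 2.

2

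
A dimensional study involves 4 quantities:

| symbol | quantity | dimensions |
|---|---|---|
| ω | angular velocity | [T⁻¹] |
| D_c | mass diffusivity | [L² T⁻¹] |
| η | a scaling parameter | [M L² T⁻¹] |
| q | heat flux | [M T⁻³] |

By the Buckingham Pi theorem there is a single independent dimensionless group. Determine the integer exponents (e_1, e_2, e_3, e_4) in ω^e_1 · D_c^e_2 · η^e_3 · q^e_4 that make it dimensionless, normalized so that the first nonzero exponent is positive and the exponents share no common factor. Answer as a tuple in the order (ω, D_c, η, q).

M: e_1·(0) + e_2·(0) + e_3·(1) + e_4·(1) = 0
L: e_1·(0) + e_2·(2) + e_3·(2) + e_4·(0) = 0
T: e_1·(-1) + e_2·(-1) + e_3·(-1) + e_4·(-3) = 0
Solving this homogeneous linear system for the smallest-integer solution (first nonzero entry positive) gives (3, -1, 1, -1).

(3, -1, 1, -1)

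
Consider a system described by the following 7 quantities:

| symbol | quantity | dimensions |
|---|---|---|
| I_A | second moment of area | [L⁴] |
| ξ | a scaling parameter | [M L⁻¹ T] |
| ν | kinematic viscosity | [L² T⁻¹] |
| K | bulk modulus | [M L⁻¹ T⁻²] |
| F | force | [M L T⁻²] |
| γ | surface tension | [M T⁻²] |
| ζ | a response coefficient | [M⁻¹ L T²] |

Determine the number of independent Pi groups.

4

There are 7 variables and 3 base dimensions (M, L, T).
The dimension matrix has rank 3.
Independent dimensionless groups: 7 − 3 = 4.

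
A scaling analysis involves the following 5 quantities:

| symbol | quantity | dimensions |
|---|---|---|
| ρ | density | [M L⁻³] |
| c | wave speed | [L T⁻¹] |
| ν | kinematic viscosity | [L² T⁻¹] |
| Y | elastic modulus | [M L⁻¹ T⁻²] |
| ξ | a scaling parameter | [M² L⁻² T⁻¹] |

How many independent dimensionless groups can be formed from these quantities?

2

There are 5 variables and 3 base dimensions (M, L, T).
The dimension matrix has rank 3.
Independent dimensionless groups: 5 − 3 = 2.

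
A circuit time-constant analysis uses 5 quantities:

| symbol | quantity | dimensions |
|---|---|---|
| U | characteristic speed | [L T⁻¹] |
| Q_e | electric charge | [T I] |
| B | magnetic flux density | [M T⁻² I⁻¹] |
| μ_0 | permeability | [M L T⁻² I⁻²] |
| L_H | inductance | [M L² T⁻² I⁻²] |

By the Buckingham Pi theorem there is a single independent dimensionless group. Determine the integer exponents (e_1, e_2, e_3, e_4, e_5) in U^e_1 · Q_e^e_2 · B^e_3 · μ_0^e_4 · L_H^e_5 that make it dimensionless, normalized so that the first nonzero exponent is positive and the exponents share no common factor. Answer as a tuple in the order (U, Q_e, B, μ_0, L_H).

(1, 1, -1, 3, -2)

M: e_1·(0) + e_2·(0) + e_3·(1) + e_4·(1) + e_5·(1) = 0
L: e_1·(1) + e_2·(0) + e_3·(0) + e_4·(1) + e_5·(2) = 0
T: e_1·(-1) + e_2·(1) + e_3·(-2) + e_4·(-2) + e_5·(-2) = 0
I: e_1·(0) + e_2·(1) + e_3·(-1) + e_4·(-2) + e_5·(-2) = 0
Solving this homogeneous linear system for the smallest-integer solution (first nonzero entry positive) gives (1, 1, -1, 3, -2).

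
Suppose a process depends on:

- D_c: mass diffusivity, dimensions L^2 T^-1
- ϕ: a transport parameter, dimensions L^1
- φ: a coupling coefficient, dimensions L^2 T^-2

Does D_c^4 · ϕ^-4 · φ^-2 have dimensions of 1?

yes

Sum the exponent of each base dimension across the product:
  M: 4·[D_c]_M − 4·[ϕ]_M − 2·[φ]_M = 4·(0) − 4·(0) − 2·(0) = 0
  L: 4·[D_c]_L − 4·[ϕ]_L − 2·[φ]_L = 4·(2) − 4·(1) − 2·(2) = 0
  T: 4·[D_c]_T − 4·[ϕ]_T − 2·[φ]_T = 4·(-1) − 4·(0) − 2·(-2) = 0
All base exponents vanish — dimensionless.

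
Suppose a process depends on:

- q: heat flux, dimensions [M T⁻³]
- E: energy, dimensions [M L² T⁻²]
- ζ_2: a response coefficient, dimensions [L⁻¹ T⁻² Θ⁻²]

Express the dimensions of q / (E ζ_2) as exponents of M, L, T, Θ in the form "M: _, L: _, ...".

M: 0, L: -1, T: 1, Θ: 2

Collect each base-dimension exponent across the product:
  M: (1) − (1) − (0) = 0
  L: (0) − (2) − (-1) = -1
  T: (-3) − (-2) − (-2) = 1
  Θ: (0) − (0) − (-2) = 2
So the dimensions are [L⁻¹ T Θ²].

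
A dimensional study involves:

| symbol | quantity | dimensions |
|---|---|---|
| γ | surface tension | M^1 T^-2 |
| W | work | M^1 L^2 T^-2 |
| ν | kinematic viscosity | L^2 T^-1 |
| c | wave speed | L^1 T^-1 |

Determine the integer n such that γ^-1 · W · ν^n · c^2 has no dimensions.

-2

Balance the L exponent: (2)·n from ν, plus −(0) + (2) + 2·(1) = 4 from the rest, must sum to zero.
2n + 4 = 0, so n = -2.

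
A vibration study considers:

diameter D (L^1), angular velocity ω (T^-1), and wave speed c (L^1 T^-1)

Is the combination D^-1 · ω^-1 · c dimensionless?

yes

Sum the exponent of each base dimension across the product:
  L: −[D]_L − [ω]_L + [c]_L = −(1) − (0) + (1) = 0
  T: −[D]_T − [ω]_T + [c]_T = −(0) − (-1) + (-1) = 0
All base exponents vanish — dimensionless.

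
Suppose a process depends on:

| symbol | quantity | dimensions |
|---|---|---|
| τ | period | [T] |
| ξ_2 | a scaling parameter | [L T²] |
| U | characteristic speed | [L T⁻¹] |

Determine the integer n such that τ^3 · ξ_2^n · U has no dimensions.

Balance the L exponent: (1)·n from ξ_2, plus 3·(0) + (1) = 1 from the rest, must sum to zero.
n + 1 = 0, so n = -1.

-1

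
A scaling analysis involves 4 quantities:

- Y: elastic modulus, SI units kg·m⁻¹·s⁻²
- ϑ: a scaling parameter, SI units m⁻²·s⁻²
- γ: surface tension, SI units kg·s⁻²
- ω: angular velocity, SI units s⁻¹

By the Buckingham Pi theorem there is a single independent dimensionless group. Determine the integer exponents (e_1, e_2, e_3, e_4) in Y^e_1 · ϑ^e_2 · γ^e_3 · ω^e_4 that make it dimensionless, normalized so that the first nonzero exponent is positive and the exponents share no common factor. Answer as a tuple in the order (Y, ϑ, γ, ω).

M: e_1·(1) + e_2·(0) + e_3·(1) + e_4·(0) = 0
L: e_1·(-1) + e_2·(-2) + e_3·(0) + e_4·(0) = 0
T: e_1·(-2) + e_2·(-2) + e_3·(-2) + e_4·(-1) = 0
Solving this homogeneous linear system for the smallest-integer solution (first nonzero entry positive) gives (2, -1, -2, 2).

(2, -1, -2, 2)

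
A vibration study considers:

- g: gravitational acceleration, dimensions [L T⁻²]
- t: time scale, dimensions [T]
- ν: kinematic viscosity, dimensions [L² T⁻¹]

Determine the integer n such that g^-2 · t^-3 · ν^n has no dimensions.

Balance the L exponent: (2)·n from ν, plus −2·(1) − 3·(0) = -2 from the rest, must sum to zero.
2n − 2 = 0, so n = 1.

1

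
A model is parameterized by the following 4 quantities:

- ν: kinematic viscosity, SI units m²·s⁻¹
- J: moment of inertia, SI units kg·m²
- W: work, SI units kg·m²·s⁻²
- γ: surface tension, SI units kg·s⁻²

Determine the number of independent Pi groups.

There are 4 variables and 3 base dimensions (M, L, T).
The dimension matrix has rank 3.
Independent dimensionless groups: 4 − 3 = 1.

1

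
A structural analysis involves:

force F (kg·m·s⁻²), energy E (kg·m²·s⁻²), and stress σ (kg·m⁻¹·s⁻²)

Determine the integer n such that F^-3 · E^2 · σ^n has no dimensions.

1

Balance the M exponent: (1)·n from σ, plus −3·(1) + 2·(1) = -1 from the rest, must sum to zero.
n − 1 = 0, so n = 1.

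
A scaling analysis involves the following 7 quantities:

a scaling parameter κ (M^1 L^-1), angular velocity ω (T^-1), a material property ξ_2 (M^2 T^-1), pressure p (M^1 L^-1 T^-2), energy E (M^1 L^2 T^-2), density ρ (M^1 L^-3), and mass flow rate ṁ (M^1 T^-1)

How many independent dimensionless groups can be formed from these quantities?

There are 7 variables and 3 base dimensions (M, L, T).
The dimension matrix has rank 3.
Independent dimensionless groups: 7 − 3 = 4.

4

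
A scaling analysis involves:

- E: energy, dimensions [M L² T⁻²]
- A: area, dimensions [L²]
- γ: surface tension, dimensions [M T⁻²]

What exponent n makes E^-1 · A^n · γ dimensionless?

1

Balance the L exponent: (2)·n from A, plus −(2) + (0) = -2 from the rest, must sum to zero.
2n − 2 = 0, so n = 1.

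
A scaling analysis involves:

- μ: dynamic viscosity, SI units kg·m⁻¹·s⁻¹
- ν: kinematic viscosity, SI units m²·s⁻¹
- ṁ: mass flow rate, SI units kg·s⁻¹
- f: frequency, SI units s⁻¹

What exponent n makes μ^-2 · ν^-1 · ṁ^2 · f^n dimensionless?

Balance the T exponent: (-1)·n from f, plus −2·(-1) − (-1) + 2·(-1) = 1 from the rest, must sum to zero.
−n + 1 = 0, so n = 1.

1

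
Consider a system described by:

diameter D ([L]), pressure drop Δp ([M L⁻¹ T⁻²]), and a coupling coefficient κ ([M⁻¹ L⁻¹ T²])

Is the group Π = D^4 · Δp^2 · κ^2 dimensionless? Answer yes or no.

Sum the exponent of each base dimension across the product:
  M: 4·[D]_M + 2·[Δp]_M + 2·[κ]_M = 4·(0) + 2·(1) + 2·(-1) = 0
  L: 4·[D]_L + 2·[Δp]_L + 2·[κ]_L = 4·(1) + 2·(-1) + 2·(-1) = 0
  T: 4·[D]_T + 2·[Δp]_T + 2·[κ]_T = 4·(0) + 2·(-2) + 2·(2) = 0
All base exponents vanish — dimensionless.

yes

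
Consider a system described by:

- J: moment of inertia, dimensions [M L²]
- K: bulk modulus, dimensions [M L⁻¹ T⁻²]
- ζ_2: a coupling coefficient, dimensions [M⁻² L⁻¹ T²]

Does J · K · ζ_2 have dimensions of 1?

yes

Sum the exponent of each base dimension across the product:
  M: [J]_M + [K]_M + [ζ_2]_M = (1) + (1) + (-2) = 0
  L: [J]_L + [K]_L + [ζ_2]_L = (2) + (-1) + (-1) = 0
  T: [J]_T + [K]_T + [ζ_2]_T = (0) + (-2) + (2) = 0
All base exponents vanish — dimensionless.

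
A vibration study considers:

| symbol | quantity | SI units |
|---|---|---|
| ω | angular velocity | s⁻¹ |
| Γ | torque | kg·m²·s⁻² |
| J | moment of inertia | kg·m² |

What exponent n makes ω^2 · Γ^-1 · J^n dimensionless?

1

Balance the M exponent: (1)·n from J, plus 2·(0) − (1) = -1 from the rest, must sum to zero.
n − 1 = 0, so n = 1.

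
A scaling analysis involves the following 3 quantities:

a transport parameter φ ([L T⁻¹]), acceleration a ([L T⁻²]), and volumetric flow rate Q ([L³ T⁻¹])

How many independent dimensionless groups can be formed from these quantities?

There are 3 variables and 2 base dimensions (L, T).
The dimension matrix has rank 2.
Independent dimensionless groups: 3 − 2 = 1.

1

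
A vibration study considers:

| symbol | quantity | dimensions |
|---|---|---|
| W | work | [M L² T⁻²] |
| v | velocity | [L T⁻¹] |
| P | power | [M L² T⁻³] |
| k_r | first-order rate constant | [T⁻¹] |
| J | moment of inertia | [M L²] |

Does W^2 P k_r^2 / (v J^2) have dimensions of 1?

no

Sum the exponent of each base dimension across the product:
  M: 2·[W]_M − [v]_M + [P]_M + 2·[k_r]_M − 2·[J]_M = 2·(1) − (0) + (1) + 2·(0) − 2·(1) = 1
  L: 2·[W]_L − [v]_L + [P]_L + 2·[k_r]_L − 2·[J]_L = 2·(2) − (1) + (2) + 2·(0) − 2·(2) = 1
  T: 2·[W]_T − [v]_T + [P]_T + 2·[k_r]_T − 2·[J]_T = 2·(-2) − (-1) + (-3) + 2·(-1) − 2·(0) = -8
Net dimensions [M L T⁻⁸] ≠ [1] — not dimensionless.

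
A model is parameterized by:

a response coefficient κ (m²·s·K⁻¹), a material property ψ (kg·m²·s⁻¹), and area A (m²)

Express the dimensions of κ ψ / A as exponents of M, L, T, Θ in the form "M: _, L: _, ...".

M: 1, L: 2, T: 0, Θ: -1

Collect each base-dimension exponent across the product:
  M: (0) + (1) − (0) = 1
  L: (2) + (2) − (2) = 2
  T: (1) + (-1) − (0) = 0
  Θ: (-1) + (0) − (0) = -1
So the dimensions are [M L² Θ⁻¹].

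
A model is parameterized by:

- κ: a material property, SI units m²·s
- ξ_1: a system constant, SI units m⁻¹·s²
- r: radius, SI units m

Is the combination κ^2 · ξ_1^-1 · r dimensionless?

no

Sum the exponent of each base dimension across the product:
  L: 2·[κ]_L − [ξ_1]_L + [r]_L = 2·(2) − (-1) + (1) = 6
  T: 2·[κ]_T − [ξ_1]_T + [r]_T = 2·(1) − (2) + (0) = 0
Net dimensions [L⁶] ≠ [1] — not dimensionless.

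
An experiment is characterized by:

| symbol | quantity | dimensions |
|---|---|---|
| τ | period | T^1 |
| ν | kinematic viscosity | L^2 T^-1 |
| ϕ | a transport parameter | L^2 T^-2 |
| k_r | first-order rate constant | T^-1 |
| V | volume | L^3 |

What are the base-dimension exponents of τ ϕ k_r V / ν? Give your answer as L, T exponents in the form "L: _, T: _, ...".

L: 3, T: -1

Collect each base-dimension exponent across the product:
  L: (0) − (2) + (2) + (0) + (3) = 3
  T: (1) − (-1) + (-2) + (-1) + (0) = -1
So the dimensions are [L³ T⁻¹].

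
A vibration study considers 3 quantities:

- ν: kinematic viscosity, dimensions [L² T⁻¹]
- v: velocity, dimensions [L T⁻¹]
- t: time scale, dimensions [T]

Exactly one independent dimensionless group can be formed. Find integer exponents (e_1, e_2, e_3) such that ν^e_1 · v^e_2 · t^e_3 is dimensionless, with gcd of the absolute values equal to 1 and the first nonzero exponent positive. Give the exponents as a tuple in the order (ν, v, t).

(1, -2, -1)

L: e_1·(2) + e_2·(1) + e_3·(0) = 0
T: e_1·(-1) + e_2·(-1) + e_3·(1) = 0
Solving this homogeneous linear system for the smallest-integer solution (first nonzero entry positive) gives (1, -2, -1).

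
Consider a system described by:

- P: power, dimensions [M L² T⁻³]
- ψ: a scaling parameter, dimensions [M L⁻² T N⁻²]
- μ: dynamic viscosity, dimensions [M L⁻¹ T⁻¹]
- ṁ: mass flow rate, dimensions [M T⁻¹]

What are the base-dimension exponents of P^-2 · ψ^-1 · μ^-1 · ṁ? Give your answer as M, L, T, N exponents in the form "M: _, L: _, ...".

Collect each base-dimension exponent across the product:
  M: −2·(1) − (1) − (1) + (1) = -3
  L: −2·(2) − (-2) − (-1) + (0) = -1
  T: −2·(-3) − (1) − (-1) + (-1) = 5
  N: −2·(0) − (-2) − (0) + (0) = 2
So the dimensions are [M⁻³ L⁻¹ T⁵ N²].

M: -3, L: -1, T: 5, N: 2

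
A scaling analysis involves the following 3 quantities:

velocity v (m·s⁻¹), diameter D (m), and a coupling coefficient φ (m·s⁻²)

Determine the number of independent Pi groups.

There are 3 variables and 2 base dimensions (L, T).
The dimension matrix has rank 2.
Independent dimensionless groups: 3 − 2 = 1.

1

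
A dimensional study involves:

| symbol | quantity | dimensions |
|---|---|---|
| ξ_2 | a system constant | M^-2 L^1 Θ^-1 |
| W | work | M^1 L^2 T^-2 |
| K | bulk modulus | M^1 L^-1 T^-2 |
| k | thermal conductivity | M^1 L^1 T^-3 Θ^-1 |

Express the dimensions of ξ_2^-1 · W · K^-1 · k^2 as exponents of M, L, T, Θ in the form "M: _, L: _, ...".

M: 4, L: 4, T: -6, Θ: -1

Collect each base-dimension exponent across the product:
  M: −(-2) + (1) − (1) + 2·(1) = 4
  L: −(1) + (2) − (-1) + 2·(1) = 4
  T: −(0) + (-2) − (-2) + 2·(-3) = -6
  Θ: −(-1) + (0) − (0) + 2·(-1) = -1
So the dimensions are [M⁴ L⁴ T⁻⁶ Θ⁻¹].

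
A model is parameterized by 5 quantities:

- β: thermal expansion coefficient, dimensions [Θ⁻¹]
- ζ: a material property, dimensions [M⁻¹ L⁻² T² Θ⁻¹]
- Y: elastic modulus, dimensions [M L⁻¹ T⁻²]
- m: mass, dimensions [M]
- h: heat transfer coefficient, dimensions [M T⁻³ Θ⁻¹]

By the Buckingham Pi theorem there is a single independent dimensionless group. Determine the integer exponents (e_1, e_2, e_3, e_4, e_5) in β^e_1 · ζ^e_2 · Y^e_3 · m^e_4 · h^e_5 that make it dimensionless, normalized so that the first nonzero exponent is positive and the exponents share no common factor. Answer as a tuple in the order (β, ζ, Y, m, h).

(3, -1, 2, -1, -2)

M: e_1·(0) + e_2·(-1) + e_3·(1) + e_4·(1) + e_5·(1) = 0
L: e_1·(0) + e_2·(-2) + e_3·(-1) + e_4·(0) + e_5·(0) = 0
T: e_1·(0) + e_2·(2) + e_3·(-2) + e_4·(0) + e_5·(-3) = 0
Θ: e_1·(-1) + e_2·(-1) + e_3·(0) + e_4·(0) + e_5·(-1) = 0
Solving this homogeneous linear system for the smallest-integer solution (first nonzero entry positive) gives (3, -1, 2, -1, -2).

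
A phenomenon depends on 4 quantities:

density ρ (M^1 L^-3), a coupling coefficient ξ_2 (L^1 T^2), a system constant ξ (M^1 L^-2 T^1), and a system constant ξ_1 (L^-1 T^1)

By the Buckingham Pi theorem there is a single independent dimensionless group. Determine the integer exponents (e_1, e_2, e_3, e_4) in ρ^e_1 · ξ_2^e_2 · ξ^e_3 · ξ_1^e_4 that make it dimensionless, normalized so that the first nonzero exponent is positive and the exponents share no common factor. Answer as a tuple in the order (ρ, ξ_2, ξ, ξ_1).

M: e_1·(1) + e_2·(0) + e_3·(1) + e_4·(0) = 0
L: e_1·(-3) + e_2·(1) + e_3·(-2) + e_4·(-1) = 0
T: e_1·(0) + e_2·(2) + e_3·(1) + e_4·(1) = 0
Solving this homogeneous linear system for the smallest-integer solution (first nonzero entry positive) gives (3, 2, -3, -1).

(3, 2, -3, -1)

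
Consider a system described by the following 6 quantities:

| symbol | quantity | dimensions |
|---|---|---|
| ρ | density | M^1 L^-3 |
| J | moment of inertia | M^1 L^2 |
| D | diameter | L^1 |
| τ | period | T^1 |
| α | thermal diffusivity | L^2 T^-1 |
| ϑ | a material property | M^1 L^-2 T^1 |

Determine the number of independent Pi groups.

3

There are 6 variables and 3 base dimensions (M, L, T).
The dimension matrix has rank 3.
Independent dimensionless groups: 6 − 3 = 3.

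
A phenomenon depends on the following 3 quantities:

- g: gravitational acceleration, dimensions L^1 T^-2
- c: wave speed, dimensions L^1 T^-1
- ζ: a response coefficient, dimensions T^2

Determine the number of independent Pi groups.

1

There are 3 variables and 2 base dimensions (L, T).
The dimension matrix has rank 2.
Independent dimensionless groups: 3 − 2 = 1.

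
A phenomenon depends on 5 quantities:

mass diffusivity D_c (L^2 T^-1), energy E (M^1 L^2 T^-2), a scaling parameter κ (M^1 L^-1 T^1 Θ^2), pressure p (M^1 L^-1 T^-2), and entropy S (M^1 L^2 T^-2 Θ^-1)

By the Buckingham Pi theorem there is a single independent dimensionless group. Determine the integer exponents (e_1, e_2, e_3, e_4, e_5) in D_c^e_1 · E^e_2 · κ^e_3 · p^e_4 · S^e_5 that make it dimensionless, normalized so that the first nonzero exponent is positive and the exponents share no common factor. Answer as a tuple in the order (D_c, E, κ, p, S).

(3, -4, 1, 1, 2)

M: e_1·(0) + e_2·(1) + e_3·(1) + e_4·(1) + e_5·(1) = 0
L: e_1·(2) + e_2·(2) + e_3·(-1) + e_4·(-1) + e_5·(2) = 0
T: e_1·(-1) + e_2·(-2) + e_3·(1) + e_4·(-2) + e_5·(-2) = 0
Θ: e_1·(0) + e_2·(0) + e_3·(2) + e_4·(0) + e_5·(-1) = 0
Solving this homogeneous linear system for the smallest-integer solution (first nonzero entry positive) gives (3, -4, 1, 1, 2).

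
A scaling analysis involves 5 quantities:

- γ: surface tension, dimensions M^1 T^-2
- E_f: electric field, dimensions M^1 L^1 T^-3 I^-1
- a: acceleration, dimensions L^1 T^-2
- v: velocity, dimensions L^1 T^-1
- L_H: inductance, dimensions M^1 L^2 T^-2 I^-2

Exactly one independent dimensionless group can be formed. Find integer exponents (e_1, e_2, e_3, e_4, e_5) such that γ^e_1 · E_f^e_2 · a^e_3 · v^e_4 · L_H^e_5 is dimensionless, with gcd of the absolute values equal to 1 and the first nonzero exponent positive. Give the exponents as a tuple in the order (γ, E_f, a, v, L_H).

M: e_1·(1) + e_2·(1) + e_3·(0) + e_4·(0) + e_5·(1) = 0
L: e_1·(0) + e_2·(1) + e_3·(1) + e_4·(1) + e_5·(2) = 0
T: e_1·(-2) + e_2·(-3) + e_3·(-2) + e_4·(-1) + e_5·(-2) = 0
I: e_1·(0) + e_2·(-1) + e_3·(0) + e_4·(0) + e_5·(-2) = 0
Solving this homogeneous linear system for the smallest-integer solution (first nonzero entry positive) gives (1, -2, 2, -2, 1).

(1, -2, 2, -2, 1)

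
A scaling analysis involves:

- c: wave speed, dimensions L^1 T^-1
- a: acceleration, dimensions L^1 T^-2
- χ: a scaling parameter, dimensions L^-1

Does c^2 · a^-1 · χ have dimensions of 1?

Sum the exponent of each base dimension across the product:
  L: 2·[c]_L − [a]_L + [χ]_L = 2·(1) − (1) + (-1) = 0
  T: 2·[c]_T − [a]_T + [χ]_T = 2·(-1) − (-2) + (0) = 0
All base exponents vanish — dimensionless.

yes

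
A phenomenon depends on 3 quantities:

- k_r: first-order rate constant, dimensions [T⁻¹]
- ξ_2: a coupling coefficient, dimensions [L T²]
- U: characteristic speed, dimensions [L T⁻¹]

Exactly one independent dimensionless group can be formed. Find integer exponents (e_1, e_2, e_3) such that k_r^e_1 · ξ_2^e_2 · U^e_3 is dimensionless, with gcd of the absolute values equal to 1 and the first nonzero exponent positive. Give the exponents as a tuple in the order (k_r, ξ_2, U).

(3, 1, -1)

L: e_1·(0) + e_2·(1) + e_3·(1) = 0
T: e_1·(-1) + e_2·(2) + e_3·(-1) = 0
Solving this homogeneous linear system for the smallest-integer solution (first nonzero entry positive) gives (3, 1, -1).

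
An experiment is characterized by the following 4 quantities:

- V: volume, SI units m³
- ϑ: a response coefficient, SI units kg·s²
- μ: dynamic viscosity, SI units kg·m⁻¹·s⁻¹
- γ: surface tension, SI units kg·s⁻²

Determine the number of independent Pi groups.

There are 4 variables and 3 base dimensions (M, L, T).
The dimension matrix has rank 3.
Independent dimensionless groups: 4 − 3 = 1.

1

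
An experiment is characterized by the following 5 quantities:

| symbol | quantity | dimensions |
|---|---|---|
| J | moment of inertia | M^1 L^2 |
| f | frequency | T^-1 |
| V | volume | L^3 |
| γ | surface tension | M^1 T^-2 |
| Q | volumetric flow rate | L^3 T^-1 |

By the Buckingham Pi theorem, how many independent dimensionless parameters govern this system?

2

There are 5 variables and 3 base dimensions (M, L, T).
The dimension matrix has rank 3.
Independent dimensionless groups: 5 − 3 = 2.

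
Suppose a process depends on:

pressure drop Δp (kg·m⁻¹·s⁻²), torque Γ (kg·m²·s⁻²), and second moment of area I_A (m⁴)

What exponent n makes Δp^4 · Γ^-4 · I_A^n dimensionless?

Balance the L exponent: (4)·n from I_A, plus 4·(-1) − 4·(2) = -12 from the rest, must sum to zero.
4n − 12 = 0, so n = 3.

3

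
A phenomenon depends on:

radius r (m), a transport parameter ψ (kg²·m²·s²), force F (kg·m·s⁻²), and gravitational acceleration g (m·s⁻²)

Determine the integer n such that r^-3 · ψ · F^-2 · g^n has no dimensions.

Balance the L exponent: (1)·n from g, plus −3·(1) + (2) − 2·(1) = -3 from the rest, must sum to zero.
n − 3 = 0, so n = 3.

3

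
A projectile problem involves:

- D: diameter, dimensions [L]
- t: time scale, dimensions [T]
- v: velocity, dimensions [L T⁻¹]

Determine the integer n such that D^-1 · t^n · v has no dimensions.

Balance the T exponent: (1)·n from t, plus −(0) + (-1) = -1 from the rest, must sum to zero.
n − 1 = 0, so n = 1.

1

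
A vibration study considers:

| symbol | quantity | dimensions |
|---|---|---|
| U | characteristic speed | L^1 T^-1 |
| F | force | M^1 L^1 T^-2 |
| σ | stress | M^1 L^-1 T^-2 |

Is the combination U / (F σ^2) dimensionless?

Sum the exponent of each base dimension across the product:
  M: [U]_M − [F]_M − 2·[σ]_M = (0) − (1) − 2·(1) = -3
  L: [U]_L − [F]_L − 2·[σ]_L = (1) − (1) − 2·(-1) = 2
  T: [U]_T − [F]_T − 2·[σ]_T = (-1) − (-2) − 2·(-2) = 5
Net dimensions [M⁻³ L² T⁵] ≠ [1] — not dimensionless.

no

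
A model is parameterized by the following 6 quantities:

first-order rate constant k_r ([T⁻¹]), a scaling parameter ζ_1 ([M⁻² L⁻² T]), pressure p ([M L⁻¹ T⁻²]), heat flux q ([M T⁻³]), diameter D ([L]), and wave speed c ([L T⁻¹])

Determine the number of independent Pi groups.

There are 6 variables and 3 base dimensions (M, L, T).
The dimension matrix has rank 3.
Independent dimensionless groups: 6 − 3 = 3.

3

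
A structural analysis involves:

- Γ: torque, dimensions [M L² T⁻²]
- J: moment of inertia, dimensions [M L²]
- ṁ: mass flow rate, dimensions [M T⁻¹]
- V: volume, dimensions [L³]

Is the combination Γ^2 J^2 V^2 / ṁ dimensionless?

Sum the exponent of each base dimension across the product:
  M: 2·[Γ]_M + 2·[J]_M − [ṁ]_M + 2·[V]_M = 2·(1) + 2·(1) − (1) + 2·(0) = 3
  L: 2·[Γ]_L + 2·[J]_L − [ṁ]_L + 2·[V]_L = 2·(2) + 2·(2) − (0) + 2·(3) = 14
  T: 2·[Γ]_T + 2·[J]_T − [ṁ]_T + 2·[V]_T = 2·(-2) + 2·(0) − (-1) + 2·(0) = -3
Net dimensions [M³ L¹⁴ T⁻³] ≠ [1] — not dimensionless.

no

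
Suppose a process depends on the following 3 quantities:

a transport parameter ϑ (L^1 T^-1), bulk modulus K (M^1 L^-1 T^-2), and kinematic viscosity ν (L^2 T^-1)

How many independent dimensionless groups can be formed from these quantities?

There are 3 variables and 3 base dimensions (M, L, T).
The dimension matrix has rank 3.
Independent dimensionless groups: 3 − 3 = 0.

0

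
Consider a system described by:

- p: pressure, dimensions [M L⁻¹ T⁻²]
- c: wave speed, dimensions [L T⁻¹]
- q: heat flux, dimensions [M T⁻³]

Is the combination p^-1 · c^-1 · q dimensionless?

Sum the exponent of each base dimension across the product:
  M: −[p]_M − [c]_M + [q]_M = −(1) − (0) + (1) = 0
  L: −[p]_L − [c]_L + [q]_L = −(-1) − (1) + (0) = 0
  T: −[p]_T − [c]_T + [q]_T = −(-2) − (-1) + (-3) = 0
All base exponents vanish — dimensionless.

yes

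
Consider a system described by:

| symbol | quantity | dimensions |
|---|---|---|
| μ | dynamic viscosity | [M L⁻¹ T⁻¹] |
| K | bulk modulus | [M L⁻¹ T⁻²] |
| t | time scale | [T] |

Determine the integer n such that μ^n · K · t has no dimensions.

-1

Balance the M exponent: (1)·n from μ, plus (1) + (0) = 1 from the rest, must sum to zero.
n + 1 = 0, so n = -1.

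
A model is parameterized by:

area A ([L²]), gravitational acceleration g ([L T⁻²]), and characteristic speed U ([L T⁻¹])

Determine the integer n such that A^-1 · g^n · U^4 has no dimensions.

-2

Balance the L exponent: (1)·n from g, plus −(2) + 4·(1) = 2 from the rest, must sum to zero.
n + 2 = 0, so n = -2.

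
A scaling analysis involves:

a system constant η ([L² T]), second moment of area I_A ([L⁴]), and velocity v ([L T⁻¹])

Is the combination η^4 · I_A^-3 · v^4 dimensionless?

yes

Sum the exponent of each base dimension across the product:
  L: 4·[η]_L − 3·[I_A]_L + 4·[v]_L = 4·(2) − 3·(4) + 4·(1) = 0
  T: 4·[η]_T − 3·[I_A]_T + 4·[v]_T = 4·(1) − 3·(0) + 4·(-1) = 0
All base exponents vanish — dimensionless.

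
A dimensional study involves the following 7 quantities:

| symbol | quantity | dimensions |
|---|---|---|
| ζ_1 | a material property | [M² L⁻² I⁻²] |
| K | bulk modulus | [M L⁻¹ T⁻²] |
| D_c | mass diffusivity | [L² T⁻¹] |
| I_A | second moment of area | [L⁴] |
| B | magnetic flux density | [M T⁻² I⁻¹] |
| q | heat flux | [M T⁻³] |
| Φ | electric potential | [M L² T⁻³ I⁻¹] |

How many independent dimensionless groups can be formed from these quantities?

3

There are 7 variables and 4 base dimensions (M, L, T, I).
The dimension matrix has rank 4.
Independent dimensionless groups: 7 − 4 = 3.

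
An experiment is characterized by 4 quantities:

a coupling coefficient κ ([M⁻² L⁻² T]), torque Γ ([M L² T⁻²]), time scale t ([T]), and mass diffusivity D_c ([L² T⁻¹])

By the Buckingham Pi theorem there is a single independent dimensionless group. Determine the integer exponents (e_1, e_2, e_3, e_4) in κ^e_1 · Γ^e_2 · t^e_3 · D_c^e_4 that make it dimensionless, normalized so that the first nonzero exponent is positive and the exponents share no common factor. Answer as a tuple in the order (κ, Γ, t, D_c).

(1, 2, 2, -1)

M: e_1·(-2) + e_2·(1) + e_3·(0) + e_4·(0) = 0
L: e_1·(-2) + e_2·(2) + e_3·(0) + e_4·(2) = 0
T: e_1·(1) + e_2·(-2) + e_3·(1) + e_4·(-1) = 0
Solving this homogeneous linear system for the smallest-integer solution (first nonzero entry positive) gives (1, 2, 2, -1).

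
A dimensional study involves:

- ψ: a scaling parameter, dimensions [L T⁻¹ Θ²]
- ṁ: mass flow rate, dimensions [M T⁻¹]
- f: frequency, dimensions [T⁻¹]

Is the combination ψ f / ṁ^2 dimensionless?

Sum the exponent of each base dimension across the product:
  M: [ψ]_M − 2·[ṁ]_M + [f]_M = (0) − 2·(1) + (0) = -2
  L: [ψ]_L − 2·[ṁ]_L + [f]_L = (1) − 2·(0) + (0) = 1
  T: [ψ]_T − 2·[ṁ]_T + [f]_T = (-1) − 2·(-1) + (-1) = 0
  Θ: [ψ]_Θ − 2·[ṁ]_Θ + [f]_Θ = (2) − 2·(0) + (0) = 2
Net dimensions [M⁻² L Θ²] ≠ [1] — not dimensionless.

no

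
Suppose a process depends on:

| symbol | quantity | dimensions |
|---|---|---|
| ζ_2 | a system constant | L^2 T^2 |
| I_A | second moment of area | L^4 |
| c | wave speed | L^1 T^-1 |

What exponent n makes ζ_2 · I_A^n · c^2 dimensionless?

-1

Balance the L exponent: (4)·n from I_A, plus (2) + 2·(1) = 4 from the rest, must sum to zero.
4n + 4 = 0, so n = -1.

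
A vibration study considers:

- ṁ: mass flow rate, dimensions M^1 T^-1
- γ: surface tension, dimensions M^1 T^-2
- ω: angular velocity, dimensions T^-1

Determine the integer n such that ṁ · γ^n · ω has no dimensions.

-1

Balance the M exponent: (1)·n from γ, plus (1) + (0) = 1 from the rest, must sum to zero.
n + 1 = 0, so n = -1.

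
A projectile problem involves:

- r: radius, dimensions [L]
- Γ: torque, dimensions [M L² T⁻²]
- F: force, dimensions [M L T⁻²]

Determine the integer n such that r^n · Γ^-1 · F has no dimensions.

Balance the L exponent: (1)·n from r, plus −(2) + (1) = -1 from the rest, must sum to zero.
n − 1 = 0, so n = 1.

1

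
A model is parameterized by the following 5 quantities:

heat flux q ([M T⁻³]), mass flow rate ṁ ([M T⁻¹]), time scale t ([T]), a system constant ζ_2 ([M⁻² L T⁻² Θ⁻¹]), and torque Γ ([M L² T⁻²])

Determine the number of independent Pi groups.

There are 5 variables and 4 base dimensions (M, L, T, Θ).
The dimension matrix has rank 4.
Independent dimensionless groups: 5 − 4 = 1.

1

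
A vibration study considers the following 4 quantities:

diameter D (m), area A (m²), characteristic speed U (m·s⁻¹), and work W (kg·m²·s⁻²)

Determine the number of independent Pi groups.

1

There are 4 variables and 3 base dimensions (M, L, T).
The dimension matrix has rank 3.
Independent dimensionless groups: 4 − 3 = 1.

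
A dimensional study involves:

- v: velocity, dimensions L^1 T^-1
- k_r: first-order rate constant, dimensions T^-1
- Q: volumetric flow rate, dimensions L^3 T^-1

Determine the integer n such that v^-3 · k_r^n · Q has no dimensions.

Balance the T exponent: (-1)·n from k_r, plus −3·(-1) + (-1) = 2 from the rest, must sum to zero.
−n + 2 = 0, so n = 2.

2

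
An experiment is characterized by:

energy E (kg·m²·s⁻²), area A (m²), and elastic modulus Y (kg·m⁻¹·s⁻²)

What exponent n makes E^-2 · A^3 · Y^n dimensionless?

2

Balance the M exponent: (1)·n from Y, plus −2·(1) + 3·(0) = -2 from the rest, must sum to zero.
n − 2 = 0, so n = 2.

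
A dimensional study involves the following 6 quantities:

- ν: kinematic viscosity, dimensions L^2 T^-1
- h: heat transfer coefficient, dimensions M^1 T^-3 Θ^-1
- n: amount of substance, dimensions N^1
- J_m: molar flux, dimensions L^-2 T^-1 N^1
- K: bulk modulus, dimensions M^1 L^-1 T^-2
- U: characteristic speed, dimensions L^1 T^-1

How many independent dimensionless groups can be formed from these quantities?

There are 6 variables and 5 base dimensions (M, L, T, Θ, N).
The dimension matrix has rank 5.
Independent dimensionless groups: 6 − 5 = 1.

1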